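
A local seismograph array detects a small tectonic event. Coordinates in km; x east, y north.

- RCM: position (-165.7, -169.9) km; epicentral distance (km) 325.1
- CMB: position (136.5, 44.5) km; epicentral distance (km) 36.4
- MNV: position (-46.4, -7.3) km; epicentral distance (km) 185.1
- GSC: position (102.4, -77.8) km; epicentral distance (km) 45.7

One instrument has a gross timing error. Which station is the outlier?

CMB

Solve using three stations at a time. Using RCM, MNV, GSC (subtract circle equations pairwise → linear system) gives (x, y) ≈ (134.7, -45.6).
Distances from that point to each station vs reported:
  RCM: calculated 325.1 vs reported 325.1 → residual 0.0 km
  CMB: calculated 90.1 vs reported 36.4 → residual 53.7 km
  MNV: calculated 185.1 vs reported 185.1 → residual 0.0 km
  GSC: calculated 45.6 vs reported 45.7 → residual 0.1 km
RCM, MNV, GSC are mutually consistent (residuals ≈ 0); CMB is off by 53.7 km.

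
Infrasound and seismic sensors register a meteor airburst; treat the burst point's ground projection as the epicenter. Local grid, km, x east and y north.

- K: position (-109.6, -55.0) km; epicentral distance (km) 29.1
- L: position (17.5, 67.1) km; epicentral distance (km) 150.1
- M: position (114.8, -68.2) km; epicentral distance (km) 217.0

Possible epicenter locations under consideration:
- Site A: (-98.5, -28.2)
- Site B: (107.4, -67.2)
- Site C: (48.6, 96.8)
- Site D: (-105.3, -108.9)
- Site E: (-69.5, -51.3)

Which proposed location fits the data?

Site A

For each candidate, compare |candidate − station| to the reported distance:
Site A: residuals K 0.1, L 0.0, M 0.0 → max 0.1 km
Site B: residuals K 188.2, L 11.5, M 209.5 → max 209.5 km
Site C: residuals K 190.1, L 107.1, M 39.2 → max 190.1 km
Site D: residuals K 25.0, L 64.5, M 6.8 → max 64.5 km
Site E: residuals K 11.2, L 3.2, M 31.9 → max 31.9 km
Only Site A has all residuals ≈ 0.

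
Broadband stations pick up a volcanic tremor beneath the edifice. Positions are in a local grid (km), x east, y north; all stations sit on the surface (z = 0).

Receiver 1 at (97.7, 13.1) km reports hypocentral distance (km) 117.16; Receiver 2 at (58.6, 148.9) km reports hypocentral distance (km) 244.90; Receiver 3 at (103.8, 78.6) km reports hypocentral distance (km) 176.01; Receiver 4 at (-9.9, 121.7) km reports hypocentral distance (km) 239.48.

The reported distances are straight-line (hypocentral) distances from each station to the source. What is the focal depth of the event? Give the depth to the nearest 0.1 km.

Each station gives a sphere (x−x_i)² + (y−y_i)² + z² = d_i² (stations at z=0).
Subtracting the Receiver 1 sphere from Receiver 2 and Receiver 3: z² cancels, leaving linear equations in x and y:
-78.2 x + 271.6 y = -30361.27
12.2 x + 131.0 y = -10017.55
Solving: x ≈ 92.682, y ≈ -85.101 km (keep extra digits for the depth step; rounded: 92.7, -85.1).
Then from the Receiver 1 sphere: z² = 117.16² − (x − 97.7)² − (y − 13.1)² with x = 92.682, y = -85.101, so z ≈ 63.701 ≈ 63.7 km.

depth ≈ 63.7 km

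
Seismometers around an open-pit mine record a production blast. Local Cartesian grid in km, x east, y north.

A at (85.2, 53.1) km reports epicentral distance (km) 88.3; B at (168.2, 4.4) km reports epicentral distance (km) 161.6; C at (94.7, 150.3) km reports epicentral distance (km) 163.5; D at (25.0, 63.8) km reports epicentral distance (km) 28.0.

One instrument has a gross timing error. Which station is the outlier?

D

Solve using three stations at a time. Using A, B, C (subtract circle equations pairwise → linear system) gives (x, y) ≈ (6.8, 12.4).
Distances from that point to each station vs reported:
  A: calculated 88.3 vs reported 88.3 → residual 0.0 km
  B: calculated 161.6 vs reported 161.6 → residual 0.0 km
  C: calculated 163.5 vs reported 163.5 → residual 0.0 km
  D: calculated 54.5 vs reported 28.0 → residual 26.5 km
A, B, C are mutually consistent (residuals ≈ 0); D is off by 26.5 km.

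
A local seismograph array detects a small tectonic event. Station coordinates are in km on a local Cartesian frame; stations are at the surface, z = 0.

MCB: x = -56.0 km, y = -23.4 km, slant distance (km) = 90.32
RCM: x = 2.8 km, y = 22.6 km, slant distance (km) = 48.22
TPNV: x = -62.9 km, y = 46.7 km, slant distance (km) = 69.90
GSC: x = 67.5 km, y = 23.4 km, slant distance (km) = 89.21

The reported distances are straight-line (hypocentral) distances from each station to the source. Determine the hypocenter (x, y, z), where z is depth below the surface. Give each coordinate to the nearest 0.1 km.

Each station gives a sphere (x−x_i)² + (y−y_i)² + z² = d_i² (stations at z=0).
Subtracting the MCB sphere from RCM and TPNV: z² cancels, leaving linear equations in x and y:
117.6 x + 92.0 y = 2667.57
-13.8 x + 140.2 y = 5725.43
Solving: x ≈ -8.602, y ≈ 39.991 km (keep extra digits for the depth step; rounded: -8.6, 40.0).
Then from the MCB sphere: z² = 90.32² − (x + 56.0)² − (y + 23.4)² with x = -8.602, y = 39.991, so z ≈ 43.505 ≈ 43.5 km.
Check against GSC (with the unrounded solution): distance 89.22 ≈ 89.21 km. ✓

(-8.6, 40.0, 43.5)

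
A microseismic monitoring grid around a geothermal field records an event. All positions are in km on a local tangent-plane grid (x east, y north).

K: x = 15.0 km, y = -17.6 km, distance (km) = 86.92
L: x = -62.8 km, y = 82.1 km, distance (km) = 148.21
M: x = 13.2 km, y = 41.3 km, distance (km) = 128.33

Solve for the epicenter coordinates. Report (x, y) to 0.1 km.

x ≈ -57.2 km, y ≈ -66.0 km

Circle about each station: (x − 15.0)² + (y + 17.6)² = 86.92²; (x + 62.8)² + (y − 82.1)² = 148.21²; (x − 13.2)² + (y − 41.3)² = 128.33².
Subtracting pairs of circle equations eliminates x²+y² and gives linear equations (the radical axes):
-155.6 x + 199.4 y = -4261.63
-3.6 x + 117.8 y = -7568.33
Solving the 2×2 system: x ≈ -57.2, y ≈ -66.0 km.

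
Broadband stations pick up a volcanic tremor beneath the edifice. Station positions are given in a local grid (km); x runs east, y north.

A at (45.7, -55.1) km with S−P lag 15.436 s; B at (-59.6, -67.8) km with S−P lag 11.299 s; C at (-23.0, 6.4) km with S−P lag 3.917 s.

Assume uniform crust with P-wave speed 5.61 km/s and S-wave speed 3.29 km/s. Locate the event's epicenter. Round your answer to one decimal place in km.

Distance from S−P lag: d = Δt · v_P v_S / (v_P − v_S) = Δt · (5.61·3.29)/(5.61−3.29) ≈ 7.9556·Δt.
So d_A = 122.80, d_B = 89.89, d_C = 31.16 km.
Circle about each station: (x − 45.7)² + (y + 55.1)² = 122.80²; (x + 59.6)² + (y + 67.8)² = 89.89²; (x + 23.0)² + (y − 6.4)² = 31.16².
Subtracting pairs of circle equations eliminates x²+y² and gives linear equations (the radical axes):
-210.6 x − 25.4 y = 10024.13
-137.4 x + 123.0 y = 9554.35
Solving the 2×2 system: x ≈ -50.2, y ≈ 21.6 km.

-50.2 km east, 21.6 km north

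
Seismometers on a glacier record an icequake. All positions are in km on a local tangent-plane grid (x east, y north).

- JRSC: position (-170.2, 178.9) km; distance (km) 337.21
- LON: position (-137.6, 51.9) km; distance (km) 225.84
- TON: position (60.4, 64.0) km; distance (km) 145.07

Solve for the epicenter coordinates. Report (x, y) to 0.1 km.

Circle about each station: (x + 170.2)² + (y − 178.9)² = 337.21²; (x + 137.6)² + (y − 51.9)² = 225.84²; (x − 60.4)² + (y − 64.0)² = 145.07².
Subtracting pairs of circle equations eliminates x²+y² and gives linear equations (the radical axes):
65.2 x − 254.0 y = 23361.00
461.2 x − 229.8 y = 39436.19
Solving the 2×2 system: x ≈ 45.5, y ≈ -80.3 km.

45.5 km east, -80.3 km north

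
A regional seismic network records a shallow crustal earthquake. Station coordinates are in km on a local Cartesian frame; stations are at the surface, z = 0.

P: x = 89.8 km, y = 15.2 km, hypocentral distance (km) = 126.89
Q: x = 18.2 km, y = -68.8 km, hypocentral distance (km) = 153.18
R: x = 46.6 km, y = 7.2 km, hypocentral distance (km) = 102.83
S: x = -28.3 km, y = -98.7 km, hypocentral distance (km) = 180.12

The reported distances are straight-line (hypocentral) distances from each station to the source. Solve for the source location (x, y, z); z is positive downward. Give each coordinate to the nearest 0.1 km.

Each station gives a sphere (x−x_i)² + (y−y_i)² + z² = d_i² (stations at z=0).
Subtracting the P sphere from Q and R: z² cancels, leaving linear equations in x and y:
-143.2 x − 168.0 y = -10593.44
-86.4 x − 16.0 y = -544.62
Solving: x ≈ -6.381, y ≈ 68.495 km (keep extra digits for the depth step; rounded: -6.4, 68.5).
Then from the P sphere: z² = 126.89² − (x − 89.8)² − (y − 15.2)² with x = -6.381, y = 68.495, so z ≈ 63.324 ≈ 63.3 km.

(-6.4, 68.5, 63.3)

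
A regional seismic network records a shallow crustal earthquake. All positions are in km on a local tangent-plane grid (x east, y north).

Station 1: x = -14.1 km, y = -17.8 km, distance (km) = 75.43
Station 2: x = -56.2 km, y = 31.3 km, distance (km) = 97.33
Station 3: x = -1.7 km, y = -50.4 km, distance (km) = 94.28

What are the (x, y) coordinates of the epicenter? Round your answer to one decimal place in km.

x ≈ 41.1 km, y ≈ 33.6 km

Circle about each station: (x + 14.1)² + (y + 17.8)² = 75.43²; (x + 56.2)² + (y − 31.3)² = 97.33²; (x + 1.7)² + (y + 50.4)² = 94.28².
Subtracting the Station 1 equation from the Station 2 and Station 3 equations removes the quadratic terms:
-84.2 x + 98.2 y = -160.96
24.8 x − 65.2 y = -1171.63
Solving the 2×2 system: x ≈ 41.1, y ≈ 33.6 km.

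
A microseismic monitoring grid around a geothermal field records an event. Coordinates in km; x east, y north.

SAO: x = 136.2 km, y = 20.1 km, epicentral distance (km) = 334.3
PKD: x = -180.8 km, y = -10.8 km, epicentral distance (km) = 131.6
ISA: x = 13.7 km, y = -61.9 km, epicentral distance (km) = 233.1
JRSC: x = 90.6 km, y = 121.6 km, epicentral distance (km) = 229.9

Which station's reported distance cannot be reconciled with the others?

Solve using three stations at a time. Using PKD, ISA, JRSC (subtract circle equations pairwise → linear system) gives (x, y) ≈ (-139.2, 114.1).
Distances from that point to each station vs reported:
  SAO: calculated 291.0 vs reported 334.3 → residual 43.3 km
  PKD: calculated 131.6 vs reported 131.6 → residual 0.0 km
  ISA: calculated 233.1 vs reported 233.1 → residual 0.0 km
  JRSC: calculated 229.9 vs reported 229.9 → residual 0.0 km
PKD, ISA, JRSC are mutually consistent (residuals ≈ 0); SAO is off by 43.3 km.

SAO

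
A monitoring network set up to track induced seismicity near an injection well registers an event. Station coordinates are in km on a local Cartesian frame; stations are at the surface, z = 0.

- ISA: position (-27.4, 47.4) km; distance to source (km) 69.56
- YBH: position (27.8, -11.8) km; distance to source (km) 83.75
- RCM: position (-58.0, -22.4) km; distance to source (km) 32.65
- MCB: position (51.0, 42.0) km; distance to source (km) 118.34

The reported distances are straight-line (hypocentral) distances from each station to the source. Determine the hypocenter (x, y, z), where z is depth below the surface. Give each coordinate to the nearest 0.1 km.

Each station gives a sphere (x−x_i)² + (y−y_i)² + z² = d_i² (stations at z=0).
Subtracting the ISA sphere from YBH and RCM: z² cancels, leaving linear equations in x and y:
110.4 x − 118.4 y = -4260.91
-61.2 x − 139.6 y = 4640.81
Solving: x ≈ -50.503, y ≈ -11.103 km (keep extra digits for the depth step; rounded: -50.5, -11.1).
Then from the ISA sphere: z² = 69.56² − (x + 27.4)² − (y − 47.4)² with x = -50.503, y = -11.103, so z ≈ 29.703 ≈ 29.7 km.

(-50.5, -11.1, 29.7)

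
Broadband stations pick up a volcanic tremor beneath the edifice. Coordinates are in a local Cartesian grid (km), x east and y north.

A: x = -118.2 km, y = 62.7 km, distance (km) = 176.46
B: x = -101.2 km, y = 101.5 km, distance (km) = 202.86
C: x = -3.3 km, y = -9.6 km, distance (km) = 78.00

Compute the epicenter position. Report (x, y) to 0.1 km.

Circle about each station: (x + 118.2)² + (y − 62.7)² = 176.46²; (x + 101.2)² + (y − 101.5)² = 202.86²; (x + 3.3)² + (y + 9.6)² = 78.00².
Subtracting the A equation from the B and C equations removes the quadratic terms:
34.0 x + 77.6 y = -7372.89
229.8 x − 144.6 y = 7254.65
Solving the 2×2 system: x ≈ -22.1, y ≈ -85.3 km.

-22.1 km east, -85.3 km north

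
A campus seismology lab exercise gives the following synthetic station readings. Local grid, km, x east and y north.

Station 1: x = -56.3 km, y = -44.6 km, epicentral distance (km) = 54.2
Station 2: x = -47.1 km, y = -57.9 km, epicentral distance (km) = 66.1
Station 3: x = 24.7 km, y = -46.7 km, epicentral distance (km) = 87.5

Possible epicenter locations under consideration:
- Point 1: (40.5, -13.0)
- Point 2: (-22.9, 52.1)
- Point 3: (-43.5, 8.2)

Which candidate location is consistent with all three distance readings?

Point 3

For each candidate, compare |candidate − station| to the reported distance:
Point 1: residuals Station 1 47.6, Station 2 32.3, Station 3 50.3 → max 50.3 km
Point 2: residuals Station 1 48.1, Station 2 46.5, Station 3 22.2 → max 48.1 km
Point 3: residuals Station 1 0.1, Station 2 0.1, Station 3 0.1 → max 0.1 km
Only Point 3 has all residuals ≈ 0.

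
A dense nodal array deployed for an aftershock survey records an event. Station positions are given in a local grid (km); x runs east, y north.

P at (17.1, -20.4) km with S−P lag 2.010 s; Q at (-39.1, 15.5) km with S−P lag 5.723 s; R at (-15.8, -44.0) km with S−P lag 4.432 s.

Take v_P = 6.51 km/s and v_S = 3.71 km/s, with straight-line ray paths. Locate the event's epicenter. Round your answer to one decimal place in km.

Distance from S−P lag: d = Δt · v_P v_S / (v_P − v_S) = Δt · (6.51·3.71)/(6.51−3.71) ≈ 8.6258·Δt.
So d_P = 17.34, d_Q = 49.37, d_R = 38.23 km.
Circle about each station: (x − 17.1)² + (y + 20.4)² = 17.34²; (x + 39.1)² + (y − 15.5)² = 49.37²; (x + 15.8)² + (y + 44.0)² = 38.23².
Subtracting the P equation from the Q and R equations removes the quadratic terms:
-112.4 x + 71.8 y = -1076.23
-65.8 x − 47.2 y = 316.21
Solving the 2×2 system: x ≈ 2.8, y ≈ -10.6 km.
Check against P (with the unrounded x, y): √((x − 17.1)²+(y + 20.4)²) = 17.33 ≈ 17.34 km. ✓

2.8 km east, -10.6 km north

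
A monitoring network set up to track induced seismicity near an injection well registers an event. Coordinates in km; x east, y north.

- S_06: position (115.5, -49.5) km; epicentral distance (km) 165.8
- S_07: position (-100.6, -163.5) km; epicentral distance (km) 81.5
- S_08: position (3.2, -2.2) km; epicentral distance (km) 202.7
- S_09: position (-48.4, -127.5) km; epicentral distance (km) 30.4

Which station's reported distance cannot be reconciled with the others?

S_08

Solve using three stations at a time. Using S_06, S_07, S_09 (subtract circle equations pairwise → linear system) gives (x, y) ≈ (-21.8, -142.5).
Distances from that point to each station vs reported:
  S_06: calculated 165.8 vs reported 165.8 → residual 0.0 km
  S_07: calculated 81.6 vs reported 81.5 → residual 0.1 km
  S_08: calculated 142.5 vs reported 202.7 → residual 60.2 km
  S_09: calculated 30.6 vs reported 30.4 → residual 0.2 km
S_06, S_07, S_09 are mutually consistent (residuals ≈ 0); S_08 is off by 60.2 km.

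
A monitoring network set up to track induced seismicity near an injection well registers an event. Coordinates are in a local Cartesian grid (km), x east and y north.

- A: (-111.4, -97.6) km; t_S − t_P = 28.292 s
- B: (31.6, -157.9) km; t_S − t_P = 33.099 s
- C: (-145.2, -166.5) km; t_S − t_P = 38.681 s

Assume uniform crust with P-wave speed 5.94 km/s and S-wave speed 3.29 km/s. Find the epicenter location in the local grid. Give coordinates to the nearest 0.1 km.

-7.1 km east, 83.1 km north

Distance from S−P lag: d = Δt · v_P v_S / (v_P − v_S) = Δt · (5.94·3.29)/(5.94−3.29) ≈ 7.3746·Δt.
So d_A = 208.64, d_B = 244.09, d_C = 285.26 km.
Circle about each station: (x + 111.4)² + (y + 97.6)² = 208.64²; (x − 31.6)² + (y + 157.9)² = 244.09²; (x + 145.2)² + (y + 166.5)² = 285.26².
Subtracting pairs of circle equations eliminates x²+y² and gives linear equations (the radical axes):
286.0 x − 120.6 y = -12054.03
-67.6 x − 137.8 y = -10973.05
Solving the 2×2 system: x ≈ -7.1, y ≈ 83.1 km.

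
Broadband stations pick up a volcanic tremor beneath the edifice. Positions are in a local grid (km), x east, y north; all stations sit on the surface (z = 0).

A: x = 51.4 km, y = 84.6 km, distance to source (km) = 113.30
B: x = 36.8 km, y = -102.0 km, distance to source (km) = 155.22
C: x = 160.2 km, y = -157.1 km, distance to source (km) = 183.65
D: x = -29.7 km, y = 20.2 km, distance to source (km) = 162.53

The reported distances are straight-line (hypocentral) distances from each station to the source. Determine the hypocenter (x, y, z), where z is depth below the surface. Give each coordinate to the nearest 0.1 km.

x ≈ 124.1 km, y ≈ 15.2 km, depth ≈ 52.3 km

Each station gives a sphere (x−x_i)² + (y−y_i)² + z² = d_i² (stations at z=0).
Subtracting the A sphere from B and C: z² cancels, leaving linear equations in x and y:
-29.2 x − 373.2 y = -9297.24
217.6 x − 483.4 y = 19654.90
Solving: x ≈ 124.098, y ≈ 15.202 km (keep extra digits for the depth step; rounded: 124.1, 15.2).
Then from the A sphere: z² = 113.30² − (x − 51.4)² − (y − 84.6)² with x = 124.098, y = 15.202, so z ≈ 52.305 ≈ 52.3 km.
Check against D (with the unrounded solution): distance 162.53 ≈ 162.53 km. ✓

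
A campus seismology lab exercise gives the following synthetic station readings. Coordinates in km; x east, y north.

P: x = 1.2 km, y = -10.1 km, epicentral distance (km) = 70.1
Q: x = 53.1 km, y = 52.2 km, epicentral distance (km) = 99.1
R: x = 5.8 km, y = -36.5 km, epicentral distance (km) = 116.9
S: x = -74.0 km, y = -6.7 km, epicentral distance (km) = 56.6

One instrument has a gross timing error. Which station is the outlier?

Solve using three stations at a time. Using P, Q, S (subtract circle equations pairwise → linear system) gives (x, y) ≈ (-45.5, 42.2).
Distances from that point to each station vs reported:
  P: calculated 70.1 vs reported 70.1 → residual 0.0 km
  Q: calculated 99.1 vs reported 99.1 → residual 0.0 km
  R: calculated 93.9 vs reported 116.9 → residual 23.0 km
  S: calculated 56.6 vs reported 56.6 → residual 0.0 km
P, Q, S are mutually consistent (residuals ≈ 0); R is off by 23.0 km.

R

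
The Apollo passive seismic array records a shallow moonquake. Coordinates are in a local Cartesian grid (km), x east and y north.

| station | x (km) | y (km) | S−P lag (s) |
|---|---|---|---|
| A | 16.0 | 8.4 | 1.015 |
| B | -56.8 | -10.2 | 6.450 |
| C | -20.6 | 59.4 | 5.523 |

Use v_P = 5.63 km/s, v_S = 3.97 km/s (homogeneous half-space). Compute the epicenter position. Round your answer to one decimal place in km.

x ≈ 28.9 km, y ≈ 3.9 km

Distance from S−P lag: d = Δt · v_P v_S / (v_P − v_S) = Δt · (5.63·3.97)/(5.63−3.97) ≈ 13.4645·Δt.
So d_A = 13.67, d_B = 86.85, d_C = 74.36 km.
Circle about each station: (x − 16.0)² + (y − 8.4)² = 13.67²; (x + 56.8)² + (y + 10.2)² = 86.85²; (x + 20.6)² + (y − 59.4)² = 74.36².
Subtracting the A equation from the B and C equations removes the quadratic terms:
-145.6 x − 37.2 y = -4352.33
-73.2 x + 102.0 y = -1716.38
Solving the 2×2 system: x ≈ 28.9, y ≈ 3.9 km.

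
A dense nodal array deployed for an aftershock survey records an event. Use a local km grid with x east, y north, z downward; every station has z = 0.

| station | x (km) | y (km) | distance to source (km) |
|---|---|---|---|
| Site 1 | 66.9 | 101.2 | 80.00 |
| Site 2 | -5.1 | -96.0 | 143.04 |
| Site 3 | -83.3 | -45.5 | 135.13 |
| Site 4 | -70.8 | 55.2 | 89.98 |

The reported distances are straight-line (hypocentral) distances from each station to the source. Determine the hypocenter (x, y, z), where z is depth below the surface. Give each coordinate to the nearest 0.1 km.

(15.7, 43.8, 22.0)

Each station gives a sphere (x−x_i)² + (y−y_i)² + z² = d_i² (stations at z=0).
Subtracting the Site 1 sphere from Site 2 and Site 3: z² cancels, leaving linear equations in x and y:
-144.0 x − 394.4 y = -19535.48
-300.4 x − 293.4 y = -17568.03
Solving: x ≈ 15.704, y ≈ 43.798 km (keep extra digits for the depth step; rounded: 15.7, 43.8).
Then from the Site 1 sphere: z² = 80.00² − (x − 66.9)² − (y − 101.2)² with x = 15.704, y = 43.798, so z ≈ 22.000 ≈ 22.0 km.
Check against Site 4 (with the unrounded solution): distance 89.98 ≈ 89.98 km. ✓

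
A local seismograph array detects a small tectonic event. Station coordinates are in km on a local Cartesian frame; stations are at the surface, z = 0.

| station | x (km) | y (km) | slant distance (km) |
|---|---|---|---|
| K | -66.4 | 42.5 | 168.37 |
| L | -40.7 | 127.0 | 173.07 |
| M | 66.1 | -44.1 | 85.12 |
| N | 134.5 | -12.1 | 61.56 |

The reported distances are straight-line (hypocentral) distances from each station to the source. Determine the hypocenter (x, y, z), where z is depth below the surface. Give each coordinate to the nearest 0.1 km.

x ≈ 98.9 km, y ≈ 28.9 km, depth ≈ 29.0 km

Each station gives a sphere (x−x_i)² + (y−y_i)² + z² = d_i² (stations at z=0).
Subtracting the K sphere from L and M: z² cancels, leaving linear equations in x and y:
51.4 x + 169.0 y = 9965.51
265.0 x − 173.2 y = 21201.85
Solving: x ≈ 98.890, y ≈ 28.891 km (keep extra digits for the depth step; rounded: 98.9, 28.9).
Then from the K sphere: z² = 168.37² − (x + 66.4)² − (y − 42.5)² with x = 98.890, y = 28.891, so z ≈ 29.025 ≈ 29.0 km.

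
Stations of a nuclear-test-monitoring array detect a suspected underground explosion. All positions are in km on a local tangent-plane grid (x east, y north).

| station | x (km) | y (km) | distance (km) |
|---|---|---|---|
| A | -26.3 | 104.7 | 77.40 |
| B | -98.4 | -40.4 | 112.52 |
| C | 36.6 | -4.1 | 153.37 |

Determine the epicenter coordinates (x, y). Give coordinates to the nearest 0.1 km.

Circle about each station: (x + 26.3)² + (y − 104.7)² = 77.40²; (x + 98.4)² + (y + 40.4)² = 112.52²; (x − 36.6)² + (y + 4.1)² = 153.37².
Subtracting pairs of circle equations eliminates x²+y² and gives linear equations (the radical axes):
-144.2 x − 290.2 y = -7009.05
125.8 x − 217.6 y = -27829.01
Solving the 2×2 system: x ≈ -96.5, y ≈ 72.1 km.
Check against A (with the unrounded x, y): √((x + 26.3)²+(y − 104.7)²) = 77.40 ≈ 77.40 km. ✓

(-96.5, 72.1)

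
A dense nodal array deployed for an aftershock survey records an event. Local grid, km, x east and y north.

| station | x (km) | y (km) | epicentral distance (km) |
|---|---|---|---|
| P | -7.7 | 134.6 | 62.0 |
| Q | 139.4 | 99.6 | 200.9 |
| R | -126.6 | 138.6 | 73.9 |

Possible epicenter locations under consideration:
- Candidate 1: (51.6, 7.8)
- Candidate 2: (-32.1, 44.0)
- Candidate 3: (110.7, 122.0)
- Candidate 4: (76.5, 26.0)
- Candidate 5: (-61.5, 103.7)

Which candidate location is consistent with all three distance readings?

For each candidate, compare |candidate − station| to the reported distance:
Candidate 1: residuals P 78.0, Q 73.9, R 147.2 → max 147.2 km
Candidate 2: residuals P 31.8, Q 20.6, R 59.8 → max 59.8 km
Candidate 3: residuals P 57.1, Q 164.5, R 164.0 → max 164.5 km
Candidate 4: residuals P 75.4, Q 104.1, R 158.3 → max 158.3 km
Candidate 5: residuals P 0.0, Q 0.0, R 0.0 → max 0.0 km
Only Candidate 5 has all residuals ≈ 0.

Candidate 5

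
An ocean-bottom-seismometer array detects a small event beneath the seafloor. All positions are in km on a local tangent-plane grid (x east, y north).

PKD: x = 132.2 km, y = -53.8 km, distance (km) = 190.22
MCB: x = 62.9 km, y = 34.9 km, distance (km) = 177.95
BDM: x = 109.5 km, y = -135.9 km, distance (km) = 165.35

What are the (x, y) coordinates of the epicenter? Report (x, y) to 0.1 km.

Circle about each station: (x − 132.2)² + (y + 53.8)² = 190.22²; (x − 62.9)² + (y − 34.9)² = 177.95²; (x − 109.5)² + (y + 135.9)² = 165.35².
Subtracting the PKD equation from the MCB and BDM equations removes the quadratic terms:
-138.6 x + 177.4 y = -10679.41
-45.4 x − 164.2 y = 18930.81
Solving the 2×2 system: x ≈ -52.1, y ≈ -100.9 km.
Check against PKD (with the unrounded x, y): √((x − 132.2)²+(y + 53.8)²) = 190.20 ≈ 190.22 km. ✓

-52.1 km east, -100.9 km north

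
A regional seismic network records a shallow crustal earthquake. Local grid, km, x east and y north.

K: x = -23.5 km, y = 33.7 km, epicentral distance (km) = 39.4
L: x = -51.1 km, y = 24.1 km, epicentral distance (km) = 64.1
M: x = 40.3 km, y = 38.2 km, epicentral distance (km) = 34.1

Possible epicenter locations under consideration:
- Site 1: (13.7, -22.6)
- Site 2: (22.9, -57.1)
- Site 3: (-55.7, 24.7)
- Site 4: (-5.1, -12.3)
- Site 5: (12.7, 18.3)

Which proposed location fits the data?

Site 5

For each candidate, compare |candidate − station| to the reported distance:
Site 1: residuals K 28.1, L 15.8, M 32.3 → max 32.3 km
Site 2: residuals K 62.6, L 45.8, M 62.8 → max 62.8 km
Site 3: residuals K 6.0, L 59.5, M 62.8 → max 62.8 km
Site 4: residuals K 10.1, L 5.4, M 33.8 → max 33.8 km
Site 5: residuals K 0.1, L 0.0, M 0.1 → max 0.1 km
Only Site 5 has all residuals ≈ 0.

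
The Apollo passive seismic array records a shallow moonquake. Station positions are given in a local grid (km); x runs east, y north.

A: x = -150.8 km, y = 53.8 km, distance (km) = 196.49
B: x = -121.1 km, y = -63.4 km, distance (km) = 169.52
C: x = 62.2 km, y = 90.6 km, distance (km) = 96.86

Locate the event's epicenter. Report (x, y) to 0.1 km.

Circle about each station: (x + 150.8)² + (y − 53.8)² = 196.49²; (x + 121.1)² + (y + 63.4)² = 169.52²; (x − 62.2)² + (y − 90.6)² = 96.86².
Subtracting the A equation from the B and C equations removes the quadratic terms:
59.4 x − 234.4 y = 2920.98
426.0 x + 73.6 y = 15668.58
Solving the 2×2 system: x ≈ 37.3, y ≈ -3.0 km.
Check against A (with the unrounded x, y): √((x + 150.8)²+(y − 53.8)²) = 196.49 ≈ 196.49 km. ✓

(37.3, -3.0)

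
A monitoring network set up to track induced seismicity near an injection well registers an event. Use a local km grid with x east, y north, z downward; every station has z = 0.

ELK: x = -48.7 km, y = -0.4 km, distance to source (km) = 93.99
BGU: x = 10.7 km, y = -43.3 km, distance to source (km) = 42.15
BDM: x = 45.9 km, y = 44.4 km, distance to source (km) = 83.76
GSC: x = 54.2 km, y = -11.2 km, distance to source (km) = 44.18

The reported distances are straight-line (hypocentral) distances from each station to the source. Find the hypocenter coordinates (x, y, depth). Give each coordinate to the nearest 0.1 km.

(33.5, -31.4, 33.4)

Each station gives a sphere (x−x_i)² + (y−y_i)² + z² = d_i² (stations at z=0).
Subtracting the ELK sphere from BGU and BDM: z² cancels, leaving linear equations in x and y:
118.8 x − 85.8 y = 6675.03
189.2 x + 89.6 y = 3524.70
Solving: x ≈ 33.504, y ≈ -31.408 km (keep extra digits for the depth step; rounded: 33.5, -31.4).
Then from the ELK sphere: z² = 93.99² − (x + 48.7)² − (y + 0.4)² with x = 33.504, y = -31.408, so z ≈ 33.394 ≈ 33.4 km.
Check against GSC (with the unrounded solution): distance 44.18 ≈ 44.18 km. ✓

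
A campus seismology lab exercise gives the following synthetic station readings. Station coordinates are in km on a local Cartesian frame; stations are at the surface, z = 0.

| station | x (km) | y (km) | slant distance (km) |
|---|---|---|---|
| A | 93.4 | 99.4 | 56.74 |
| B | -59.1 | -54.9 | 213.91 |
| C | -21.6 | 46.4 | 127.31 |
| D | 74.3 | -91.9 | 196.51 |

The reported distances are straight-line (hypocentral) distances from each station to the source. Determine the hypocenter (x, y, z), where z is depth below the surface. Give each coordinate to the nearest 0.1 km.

Each station gives a sphere (x−x_i)² + (y−y_i)² + z² = d_i² (stations at z=0).
Subtracting the A sphere from B and C: z² cancels, leaving linear equations in x and y:
-305.0 x − 308.6 y = -54635.16
-230.0 x − 106.0 y = -28972.81
Solving: x ≈ 81.497, y ≈ 96.496 km (keep extra digits for the depth step; rounded: 81.5, 96.5).
Then from the A sphere: z² = 56.74² − (x − 93.4)² − (y − 99.4)² with x = 81.497, y = 96.496, so z ≈ 55.401 ≈ 55.4 km.

x ≈ 81.5 km, y ≈ 96.5 km, depth ≈ 55.4 km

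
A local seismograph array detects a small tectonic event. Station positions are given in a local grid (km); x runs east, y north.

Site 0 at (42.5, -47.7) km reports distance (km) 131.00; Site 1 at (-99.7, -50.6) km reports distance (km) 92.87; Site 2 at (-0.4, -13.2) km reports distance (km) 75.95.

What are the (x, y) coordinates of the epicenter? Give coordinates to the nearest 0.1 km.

x ≈ -60.3 km, y ≈ 33.5 km

Circle about each station: (x − 42.5)² + (y + 47.7)² = 131.00²; (x + 99.7)² + (y + 50.6)² = 92.87²; (x + 0.4)² + (y + 13.2)² = 75.95².
Subtracting pairs of circle equations eliminates x²+y² and gives linear equations (the radical axes):
-284.4 x − 5.8 y = 16955.07
-85.8 x + 69.0 y = 7485.46
Solving the 2×2 system: x ≈ -60.3, y ≈ 33.5 km.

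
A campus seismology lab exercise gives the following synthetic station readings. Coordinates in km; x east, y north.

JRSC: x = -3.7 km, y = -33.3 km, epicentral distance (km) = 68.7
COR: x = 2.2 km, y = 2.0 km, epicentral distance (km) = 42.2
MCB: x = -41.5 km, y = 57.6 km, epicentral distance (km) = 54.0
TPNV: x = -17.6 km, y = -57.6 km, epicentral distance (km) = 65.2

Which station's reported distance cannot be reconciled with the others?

JRSC

Solve using three stations at a time. Using COR, MCB, TPNV (subtract circle equations pairwise → linear system) gives (x, y) ≈ (-39.9, 3.6).
Distances from that point to each station vs reported:
  JRSC: calculated 51.8 vs reported 68.7 → residual 16.9 km
  COR: calculated 42.2 vs reported 42.2 → residual 0.0 km
  MCB: calculated 54.0 vs reported 54.0 → residual 0.0 km
  TPNV: calculated 65.2 vs reported 65.2 → residual 0.0 km
COR, MCB, TPNV are mutually consistent (residuals ≈ 0); JRSC is off by 16.9 km.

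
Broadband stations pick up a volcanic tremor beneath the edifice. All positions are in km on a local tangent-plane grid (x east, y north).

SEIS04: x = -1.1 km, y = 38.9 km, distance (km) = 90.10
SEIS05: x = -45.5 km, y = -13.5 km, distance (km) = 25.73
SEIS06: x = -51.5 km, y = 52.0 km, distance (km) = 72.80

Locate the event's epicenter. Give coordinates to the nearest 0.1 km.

Circle about each station: (x + 1.1)² + (y − 38.9)² = 90.10²; (x + 45.5)² + (y + 13.5)² = 25.73²; (x + 51.5)² + (y − 52.0)² = 72.80².
Subtracting the SEIS04 equation from the SEIS05 and SEIS06 equations removes the quadratic terms:
-88.8 x − 104.8 y = 8194.06
-100.8 x + 26.2 y = 6660.00
Solving the 2×2 system: x ≈ -70.8, y ≈ -18.2 km.

(-70.8, -18.2)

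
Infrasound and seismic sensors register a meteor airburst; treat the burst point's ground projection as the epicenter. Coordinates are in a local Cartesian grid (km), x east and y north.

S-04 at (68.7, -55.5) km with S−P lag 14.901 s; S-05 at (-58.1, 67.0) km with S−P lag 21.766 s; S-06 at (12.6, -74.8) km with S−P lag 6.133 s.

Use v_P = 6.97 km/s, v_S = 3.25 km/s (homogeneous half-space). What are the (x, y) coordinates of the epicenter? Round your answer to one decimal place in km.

(-21.9, -60.5)

Distance from S−P lag: d = Δt · v_P v_S / (v_P − v_S) = Δt · (6.97·3.25)/(6.97−3.25) ≈ 6.0894·Δt.
So d_S-04 = 90.74, d_S-05 = 132.54, d_S-06 = 37.35 km.
Circle about each station: (x − 68.7)² + (y + 55.5)² = 90.74²; (x + 58.1)² + (y − 67.0)² = 132.54²; (x − 12.6)² + (y + 74.8)² = 37.35².
Subtracting the S-04 equation from the S-05 and S-06 equations removes the quadratic terms:
-253.6 x + 245.0 y = -9268.43
-112.2 x − 38.6 y = 4792.59
Solving the 2×2 system: x ≈ -21.9, y ≈ -60.5 km.
Check against S-04 (with the unrounded x, y): √((x − 68.7)²+(y + 55.5)²) = 90.74 ≈ 90.74 km. ✓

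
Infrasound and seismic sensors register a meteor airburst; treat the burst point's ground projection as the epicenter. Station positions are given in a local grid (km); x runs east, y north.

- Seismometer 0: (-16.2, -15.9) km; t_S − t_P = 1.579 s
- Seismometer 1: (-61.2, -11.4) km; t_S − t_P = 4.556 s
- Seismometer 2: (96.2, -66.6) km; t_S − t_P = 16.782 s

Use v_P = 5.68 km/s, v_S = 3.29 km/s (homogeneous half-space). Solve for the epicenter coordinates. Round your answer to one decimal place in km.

(-27.1, -21.7)

Distance from S−P lag: d = Δt · v_P v_S / (v_P − v_S) = Δt · (5.68·3.29)/(5.68−3.29) ≈ 7.8189·Δt.
So d_Seismometer 0 = 12.35, d_Seismometer 1 = 35.62, d_Seismometer 2 = 131.22 km.
Circle about each station: (x + 16.2)² + (y + 15.9)² = 12.35²; (x + 61.2)² + (y + 11.4)² = 35.62²; (x − 96.2)² + (y + 66.6)² = 131.22².
Subtracting pairs of circle equations eliminates x²+y² and gives linear equations (the radical axes):
-90.0 x + 9.0 y = 2243.89
224.8 x − 101.4 y = -3891.42
Solving the 2×2 system: x ≈ -27.1, y ≈ -21.7 km.
Check against Seismometer 0 (with the unrounded x, y): √((x + 16.2)²+(y + 15.9)²) = 12.35 ≈ 12.35 km. ✓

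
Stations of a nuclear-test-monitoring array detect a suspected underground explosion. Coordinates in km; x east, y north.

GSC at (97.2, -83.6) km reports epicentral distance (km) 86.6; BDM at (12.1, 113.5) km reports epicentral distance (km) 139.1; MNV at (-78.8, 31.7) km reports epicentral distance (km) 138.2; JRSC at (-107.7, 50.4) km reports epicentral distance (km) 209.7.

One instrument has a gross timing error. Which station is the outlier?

MNV

Solve using three stations at a time. Using GSC, BDM, JRSC (subtract circle equations pairwise → linear system) gives (x, y) ≈ (96.6, 3.0).
Distances from that point to each station vs reported:
  GSC: calculated 86.6 vs reported 86.6 → residual 0.0 km
  BDM: calculated 139.1 vs reported 139.1 → residual 0.0 km
  MNV: calculated 177.7 vs reported 138.2 → residual 39.5 km
  JRSC: calculated 209.7 vs reported 209.7 → residual 0.0 km
GSC, BDM, JRSC are mutually consistent (residuals ≈ 0); MNV is off by 39.5 km.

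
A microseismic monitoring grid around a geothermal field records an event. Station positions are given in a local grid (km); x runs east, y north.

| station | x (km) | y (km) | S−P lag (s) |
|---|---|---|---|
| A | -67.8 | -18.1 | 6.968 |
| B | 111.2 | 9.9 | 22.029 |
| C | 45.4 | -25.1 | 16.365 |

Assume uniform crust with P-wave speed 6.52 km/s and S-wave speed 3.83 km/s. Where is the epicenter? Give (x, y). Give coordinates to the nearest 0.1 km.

(-90.7, 42.4)

Distance from S−P lag: d = Δt · v_P v_S / (v_P − v_S) = Δt · (6.52·3.83)/(6.52−3.83) ≈ 9.2831·Δt.
So d_A = 64.68, d_B = 204.50, d_C = 151.92 km.
Circle about each station: (x + 67.8)² + (y + 18.1)² = 64.68²; (x − 111.2)² + (y − 9.9)² = 204.50²; (x − 45.4)² + (y + 25.1)² = 151.92².
Subtracting the A equation from the B and C equations removes the quadratic terms:
358.0 x + 56.0 y = -30097.75
226.4 x − 14.0 y = -21129.46
Solving the 2×2 system: x ≈ -90.7, y ≈ 42.4 km.
Check against A (with the unrounded x, y): √((x + 67.8)²+(y + 18.1)²) = 64.70 ≈ 64.68 km. ✓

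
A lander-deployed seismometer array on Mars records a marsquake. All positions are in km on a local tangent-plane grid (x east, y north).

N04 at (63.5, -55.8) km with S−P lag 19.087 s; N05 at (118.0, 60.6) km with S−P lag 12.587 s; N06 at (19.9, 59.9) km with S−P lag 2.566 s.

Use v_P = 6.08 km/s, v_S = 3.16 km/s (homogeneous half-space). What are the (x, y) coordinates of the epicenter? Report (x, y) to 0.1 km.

Distance from S−P lag: d = Δt · v_P v_S / (v_P − v_S) = Δt · (6.08·3.16)/(6.08−3.16) ≈ 6.5797·Δt.
So d_N04 = 125.59, d_N05 = 82.82, d_N06 = 16.88 km.
Circle about each station: (x − 63.5)² + (y + 55.8)² = 125.59²; (x − 118.0)² + (y − 60.6)² = 82.82²; (x − 19.9)² + (y − 59.9)² = 16.88².
Subtracting the N04 equation from the N05 and N06 equations removes the quadratic terms:
109.0 x + 232.8 y = 19364.17
-87.2 x + 231.4 y = 12326.04
Solving the 2×2 system: x ≈ 35.4, y ≈ 66.6 km.

(35.4, 66.6)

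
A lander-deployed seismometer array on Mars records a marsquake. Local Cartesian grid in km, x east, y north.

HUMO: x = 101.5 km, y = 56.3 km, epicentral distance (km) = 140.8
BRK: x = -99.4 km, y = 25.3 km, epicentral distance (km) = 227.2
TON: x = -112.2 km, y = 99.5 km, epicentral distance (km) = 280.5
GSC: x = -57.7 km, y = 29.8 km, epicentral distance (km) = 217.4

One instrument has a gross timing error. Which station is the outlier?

Solve using three stations at a time. Using HUMO, BRK, TON (subtract circle equations pairwise → linear system) gives (x, y) ≈ (99.5, -84.5).
Distances from that point to each station vs reported:
  HUMO: calculated 140.8 vs reported 140.8 → residual 0.0 km
  BRK: calculated 227.2 vs reported 227.2 → residual 0.0 km
  TON: calculated 280.5 vs reported 280.5 → residual 0.0 km
  GSC: calculated 194.4 vs reported 217.4 → residual 23.0 km
HUMO, BRK, TON are mutually consistent (residuals ≈ 0); GSC is off by 23.0 km.

GSC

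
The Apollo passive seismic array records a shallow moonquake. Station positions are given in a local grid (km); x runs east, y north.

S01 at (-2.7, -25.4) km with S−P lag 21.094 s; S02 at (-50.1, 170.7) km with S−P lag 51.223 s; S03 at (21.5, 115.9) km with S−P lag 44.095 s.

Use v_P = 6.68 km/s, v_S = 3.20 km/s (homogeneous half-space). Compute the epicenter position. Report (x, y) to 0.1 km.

-55.1 km east, -143.9 km north

Distance from S−P lag: d = Δt · v_P v_S / (v_P − v_S) = Δt · (6.68·3.20)/(6.68−3.20) ≈ 6.1425·Δt.
So d_S01 = 129.57, d_S02 = 314.64, d_S03 = 270.85 km.
Circle about each station: (x + 2.7)² + (y + 25.4)² = 129.57²; (x + 50.1)² + (y − 170.7)² = 314.64²; (x − 21.5)² + (y − 115.9)² = 270.85².
Subtracting the S01 equation from the S02 and S03 equations removes the quadratic terms:
-94.8 x + 392.2 y = -51213.89
48.4 x + 282.6 y = -43328.73
Solving the 2×2 system: x ≈ -55.1, y ≈ -143.9 km.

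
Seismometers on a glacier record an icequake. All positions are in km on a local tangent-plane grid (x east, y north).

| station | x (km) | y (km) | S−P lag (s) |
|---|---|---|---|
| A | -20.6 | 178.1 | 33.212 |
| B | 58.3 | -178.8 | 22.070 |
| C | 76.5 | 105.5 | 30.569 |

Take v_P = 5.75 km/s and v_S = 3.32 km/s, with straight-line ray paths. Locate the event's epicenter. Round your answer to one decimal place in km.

x ≈ -81.1 km, y ≈ -75.7 km

Distance from S−P lag: d = Δt · v_P v_S / (v_P − v_S) = Δt · (5.75·3.32)/(5.75−3.32) ≈ 7.8560·Δt.
So d_A = 260.91, d_B = 173.38, d_C = 240.15 km.
Circle about each station: (x + 20.6)² + (y − 178.1)² = 260.91²; (x − 58.3)² + (y + 178.8)² = 173.38²; (x − 76.5)² + (y − 105.5)² = 240.15².
Subtracting the A equation from the B and C equations removes the quadratic terms:
157.8 x − 713.8 y = 41237.76
194.2 x − 145.2 y = -4759.46
Solving the 2×2 system: x ≈ -81.1, y ≈ -75.7 km.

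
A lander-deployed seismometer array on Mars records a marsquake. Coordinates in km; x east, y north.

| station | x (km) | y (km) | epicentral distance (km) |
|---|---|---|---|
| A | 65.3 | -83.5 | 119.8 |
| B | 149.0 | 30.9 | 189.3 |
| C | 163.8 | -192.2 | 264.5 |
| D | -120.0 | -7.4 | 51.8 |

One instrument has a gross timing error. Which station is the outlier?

D

Solve using three stations at a time. Using A, B, C (subtract circle equations pairwise → linear system) gives (x, y) ≈ (-34.2, -16.8).
Distances from that point to each station vs reported:
  A: calculated 119.7 vs reported 119.8 → residual 0.1 km
  B: calculated 189.3 vs reported 189.3 → residual 0.0 km
  C: calculated 264.5 vs reported 264.5 → residual 0.0 km
  D: calculated 86.4 vs reported 51.8 → residual 34.6 km
A, B, C are mutually consistent (residuals ≈ 0); D is off by 34.6 km.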